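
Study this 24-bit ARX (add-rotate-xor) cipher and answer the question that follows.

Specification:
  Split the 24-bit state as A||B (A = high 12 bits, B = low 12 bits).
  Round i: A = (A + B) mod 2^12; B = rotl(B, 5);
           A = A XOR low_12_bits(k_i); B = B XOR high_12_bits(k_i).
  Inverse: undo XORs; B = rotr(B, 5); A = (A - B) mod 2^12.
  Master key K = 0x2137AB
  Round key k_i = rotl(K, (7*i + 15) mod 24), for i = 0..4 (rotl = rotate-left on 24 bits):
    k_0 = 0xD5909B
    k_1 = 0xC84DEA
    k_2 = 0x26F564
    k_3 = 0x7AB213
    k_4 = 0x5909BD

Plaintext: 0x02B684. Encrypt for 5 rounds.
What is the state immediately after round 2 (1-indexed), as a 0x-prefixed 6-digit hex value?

0x9E261F

s_0 = plaintext = 0x02B684
s_1 = Round(s_0, k_0) = 0x634DD4
s_2 = Round(s_1, k_1) = 0x9E261F
s_3 = Round(s_2, k_2) = 0x565183
s_4 = Round(s_3, k_3) = 0x4FB7C8
s_5 = Round(s_4, k_4) = 0x57EC9F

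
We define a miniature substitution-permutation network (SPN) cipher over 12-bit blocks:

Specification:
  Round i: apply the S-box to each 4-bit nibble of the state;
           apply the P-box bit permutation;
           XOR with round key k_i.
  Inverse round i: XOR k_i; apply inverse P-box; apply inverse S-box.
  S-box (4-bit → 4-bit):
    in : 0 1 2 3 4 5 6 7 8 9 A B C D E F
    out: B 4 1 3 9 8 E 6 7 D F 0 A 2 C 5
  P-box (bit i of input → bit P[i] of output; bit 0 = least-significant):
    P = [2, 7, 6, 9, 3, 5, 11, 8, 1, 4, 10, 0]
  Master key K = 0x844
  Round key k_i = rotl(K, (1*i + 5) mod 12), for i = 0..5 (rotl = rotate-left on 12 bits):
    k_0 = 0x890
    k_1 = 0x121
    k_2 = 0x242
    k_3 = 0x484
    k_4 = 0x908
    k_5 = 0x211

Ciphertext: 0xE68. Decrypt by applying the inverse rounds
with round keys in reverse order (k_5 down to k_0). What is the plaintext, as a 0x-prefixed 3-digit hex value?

0x8AF

s_0 = ciphertext = 0xE68
s_1 = InvRound(s_0, k_5) = 0x681
s_2 = InvRound(s_1, k_4) = 0xE9C
s_3 = InvRound(s_2, k_3) = 0xDF5
s_4 = InvRound(s_3, k_2) = 0xA60
s_5 = InvRound(s_4, k_1) = 0x5EE
s_6 = InvRound(s_5, k_0) = 0x8AF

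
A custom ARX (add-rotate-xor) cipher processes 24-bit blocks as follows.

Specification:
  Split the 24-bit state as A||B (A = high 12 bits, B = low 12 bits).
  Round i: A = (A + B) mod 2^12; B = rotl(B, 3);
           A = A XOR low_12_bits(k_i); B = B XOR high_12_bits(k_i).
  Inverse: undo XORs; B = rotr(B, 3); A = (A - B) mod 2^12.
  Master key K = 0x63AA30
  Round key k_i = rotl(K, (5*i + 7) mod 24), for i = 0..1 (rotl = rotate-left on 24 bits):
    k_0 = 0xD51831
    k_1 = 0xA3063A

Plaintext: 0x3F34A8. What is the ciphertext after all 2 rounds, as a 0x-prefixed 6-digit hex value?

s_0 = plaintext = 0x3F34A8
s_1 = Round(s_0, k_0) = 0x0AA813
s_2 = Round(s_1, k_1) = 0xE87AAC

0xE87AAC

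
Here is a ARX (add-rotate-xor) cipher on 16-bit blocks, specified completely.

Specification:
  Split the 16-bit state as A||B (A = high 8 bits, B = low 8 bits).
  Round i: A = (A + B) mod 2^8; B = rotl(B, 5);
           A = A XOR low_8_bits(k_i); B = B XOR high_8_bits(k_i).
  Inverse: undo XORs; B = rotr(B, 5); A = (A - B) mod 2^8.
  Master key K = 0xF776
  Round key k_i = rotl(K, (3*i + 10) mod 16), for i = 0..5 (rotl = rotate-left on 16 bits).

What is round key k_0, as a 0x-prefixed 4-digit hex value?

0xDBDD

K = 0xF776
k_0 = rotl(K, (3*0+10) mod 16) = rotl(K, 10) = 0xDBDD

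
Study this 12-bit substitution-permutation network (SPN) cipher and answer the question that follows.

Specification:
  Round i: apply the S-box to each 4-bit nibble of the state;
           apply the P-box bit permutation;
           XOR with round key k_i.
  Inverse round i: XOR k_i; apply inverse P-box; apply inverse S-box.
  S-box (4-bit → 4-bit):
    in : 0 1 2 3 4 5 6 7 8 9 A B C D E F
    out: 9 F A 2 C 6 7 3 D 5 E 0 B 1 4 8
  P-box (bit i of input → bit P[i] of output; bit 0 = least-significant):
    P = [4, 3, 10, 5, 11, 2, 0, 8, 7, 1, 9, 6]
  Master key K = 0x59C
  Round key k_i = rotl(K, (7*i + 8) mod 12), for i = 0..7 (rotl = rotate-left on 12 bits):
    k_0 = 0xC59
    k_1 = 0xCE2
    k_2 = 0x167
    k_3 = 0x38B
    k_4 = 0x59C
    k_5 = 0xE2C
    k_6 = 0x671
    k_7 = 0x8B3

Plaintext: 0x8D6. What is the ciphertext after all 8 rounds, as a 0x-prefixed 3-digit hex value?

0x03F

s_0 = plaintext = 0x8D6
s_1 = Round(s_0, k_0) = 0x281
s_2 = Round(s_1, k_1) = 0x199
s_3 = Round(s_2, k_2) = 0xFB4
s_4 = Round(s_3, k_3) = 0x7EB
s_5 = Round(s_4, k_4) = 0x51F
s_6 = Round(s_5, k_5) = 0x50B
s_7 = Round(s_6, k_6) = 0xD73
s_8 = Round(s_7, k_7) = 0x03F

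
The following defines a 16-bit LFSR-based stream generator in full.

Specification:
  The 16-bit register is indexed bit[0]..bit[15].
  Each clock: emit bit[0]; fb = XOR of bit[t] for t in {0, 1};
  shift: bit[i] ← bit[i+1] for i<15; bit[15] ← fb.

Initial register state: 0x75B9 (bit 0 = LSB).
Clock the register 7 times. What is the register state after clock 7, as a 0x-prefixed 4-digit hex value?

0xCAEB

reg_0 = 0x75B9
clock 1: out=1, reg = 0xBADC
clock 2: out=0, reg = 0x5D6E
clock 3: out=0, reg = 0xAEB7
clock 4: out=1, reg = 0x575B
clock 5: out=1, reg = 0x2BAD
clock 6: out=1, reg = 0x95D6
clock 7: out=0, reg = 0xCAEB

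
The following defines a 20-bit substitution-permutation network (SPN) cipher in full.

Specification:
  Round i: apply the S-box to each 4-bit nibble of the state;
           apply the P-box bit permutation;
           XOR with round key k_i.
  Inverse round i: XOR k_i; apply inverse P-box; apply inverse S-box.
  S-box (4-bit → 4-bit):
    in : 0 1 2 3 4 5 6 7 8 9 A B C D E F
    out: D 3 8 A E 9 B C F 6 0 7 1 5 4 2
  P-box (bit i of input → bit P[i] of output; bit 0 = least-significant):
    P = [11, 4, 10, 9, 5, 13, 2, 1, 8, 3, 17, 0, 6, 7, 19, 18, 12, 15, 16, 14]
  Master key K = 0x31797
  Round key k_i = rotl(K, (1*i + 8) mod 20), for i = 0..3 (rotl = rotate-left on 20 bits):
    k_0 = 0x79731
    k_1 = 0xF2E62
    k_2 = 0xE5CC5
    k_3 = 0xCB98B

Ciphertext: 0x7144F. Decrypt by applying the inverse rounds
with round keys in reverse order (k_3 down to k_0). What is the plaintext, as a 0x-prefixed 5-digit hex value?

s_0 = ciphertext = 0x7144F
s_1 = InvRound(s_0, k_3) = 0x9BD9D
s_2 = InvRound(s_1, k_2) = 0x45BFF
s_3 = InvRound(s_2, k_1) = 0x09899
s_4 = InvRound(s_3, k_0) = 0xE3BC0

0xE3BC0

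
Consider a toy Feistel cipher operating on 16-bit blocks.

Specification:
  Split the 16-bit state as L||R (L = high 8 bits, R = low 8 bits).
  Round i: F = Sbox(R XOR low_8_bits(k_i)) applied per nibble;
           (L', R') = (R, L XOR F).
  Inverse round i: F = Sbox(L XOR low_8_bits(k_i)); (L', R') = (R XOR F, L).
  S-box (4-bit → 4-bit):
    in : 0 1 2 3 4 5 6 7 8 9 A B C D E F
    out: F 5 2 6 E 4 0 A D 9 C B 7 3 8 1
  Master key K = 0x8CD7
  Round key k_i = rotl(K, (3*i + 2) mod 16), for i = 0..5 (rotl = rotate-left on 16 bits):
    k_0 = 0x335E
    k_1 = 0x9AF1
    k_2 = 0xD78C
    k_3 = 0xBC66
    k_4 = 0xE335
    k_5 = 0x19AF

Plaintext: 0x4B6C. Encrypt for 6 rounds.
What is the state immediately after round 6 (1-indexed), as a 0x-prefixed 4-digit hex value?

s_0 = plaintext = 0x4B6C
s_1 = Round(s_0, k_0) = 0x6C29
s_2 = Round(s_1, k_1) = 0x2951
s_3 = Round(s_2, k_2) = 0x511A
s_4 = Round(s_3, k_3) = 0x1AF6
s_5 = Round(s_4, k_4) = 0xF66C
s_6 = Round(s_5, k_5) = 0x6C80

0x6C80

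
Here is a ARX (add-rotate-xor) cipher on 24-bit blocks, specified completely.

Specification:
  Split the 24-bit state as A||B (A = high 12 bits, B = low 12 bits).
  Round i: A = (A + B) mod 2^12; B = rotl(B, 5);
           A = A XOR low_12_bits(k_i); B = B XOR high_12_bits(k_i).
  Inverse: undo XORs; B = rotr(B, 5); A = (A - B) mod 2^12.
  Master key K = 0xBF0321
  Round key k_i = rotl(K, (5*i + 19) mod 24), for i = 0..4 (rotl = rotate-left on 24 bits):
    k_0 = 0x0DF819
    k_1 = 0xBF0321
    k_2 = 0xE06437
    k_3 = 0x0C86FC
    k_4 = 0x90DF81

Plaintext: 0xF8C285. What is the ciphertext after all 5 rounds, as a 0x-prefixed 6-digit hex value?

s_0 = plaintext = 0xF8C285
s_1 = Round(s_0, k_0) = 0xA0807A
s_2 = Round(s_1, k_1) = 0x9A34B0
s_3 = Round(s_2, k_2) = 0xA6480F
s_4 = Round(s_3, k_3) = 0x48F138
s_5 = Round(s_4, k_4) = 0xA46E0F

0xA46E0F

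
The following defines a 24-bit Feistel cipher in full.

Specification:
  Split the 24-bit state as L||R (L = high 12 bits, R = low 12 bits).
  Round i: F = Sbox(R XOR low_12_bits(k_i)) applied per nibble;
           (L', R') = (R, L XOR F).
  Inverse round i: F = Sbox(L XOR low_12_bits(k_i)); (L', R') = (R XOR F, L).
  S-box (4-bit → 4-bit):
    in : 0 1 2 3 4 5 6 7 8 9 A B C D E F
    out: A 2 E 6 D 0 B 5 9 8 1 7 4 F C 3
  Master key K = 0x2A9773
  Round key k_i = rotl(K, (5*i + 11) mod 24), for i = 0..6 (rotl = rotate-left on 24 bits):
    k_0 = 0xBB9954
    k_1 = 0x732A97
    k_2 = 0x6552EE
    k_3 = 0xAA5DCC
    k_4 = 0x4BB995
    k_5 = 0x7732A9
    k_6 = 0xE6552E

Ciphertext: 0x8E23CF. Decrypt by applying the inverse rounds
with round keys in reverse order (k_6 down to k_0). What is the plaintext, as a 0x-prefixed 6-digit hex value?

0xB8B1D4

s_0 = ciphertext = 0x8E23CF
s_1 = InvRound(s_0, k_6) = 0xC8B8E2
s_2 = InvRound(s_1, k_5) = 0x40CC8B
s_3 = InvRound(s_2, k_4) = 0x30340C
s_4 = InvRound(s_3, k_3) = 0x84F303
s_5 = InvRound(s_4, k_2) = 0x21184F
s_6 = InvRound(s_5, k_1) = 0x1D4211
s_7 = InvRound(s_6, k_0) = 0xB8B1D4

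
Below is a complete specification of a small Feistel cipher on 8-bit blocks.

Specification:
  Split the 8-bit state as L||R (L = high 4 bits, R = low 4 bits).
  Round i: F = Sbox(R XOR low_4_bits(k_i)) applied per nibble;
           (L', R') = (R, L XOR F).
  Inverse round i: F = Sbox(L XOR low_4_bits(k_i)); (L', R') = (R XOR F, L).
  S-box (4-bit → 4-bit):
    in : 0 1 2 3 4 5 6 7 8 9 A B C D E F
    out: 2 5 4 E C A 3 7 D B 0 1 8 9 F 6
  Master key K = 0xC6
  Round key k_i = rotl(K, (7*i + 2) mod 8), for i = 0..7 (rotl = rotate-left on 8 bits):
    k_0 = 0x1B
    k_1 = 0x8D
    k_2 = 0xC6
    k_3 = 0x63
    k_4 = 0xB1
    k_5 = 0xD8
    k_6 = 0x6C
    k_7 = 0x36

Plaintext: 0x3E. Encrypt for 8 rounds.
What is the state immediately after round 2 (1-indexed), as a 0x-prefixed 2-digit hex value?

0x92

s_0 = plaintext = 0x3E
s_1 = Round(s_0, k_0) = 0xE9
s_2 = Round(s_1, k_1) = 0x92
s_3 = Round(s_2, k_2) = 0x25
s_4 = Round(s_3, k_3) = 0x51
s_5 = Round(s_4, k_4) = 0x17
s_6 = Round(s_5, k_5) = 0x77
s_7 = Round(s_6, k_6) = 0x76
s_8 = Round(s_7, k_7) = 0x65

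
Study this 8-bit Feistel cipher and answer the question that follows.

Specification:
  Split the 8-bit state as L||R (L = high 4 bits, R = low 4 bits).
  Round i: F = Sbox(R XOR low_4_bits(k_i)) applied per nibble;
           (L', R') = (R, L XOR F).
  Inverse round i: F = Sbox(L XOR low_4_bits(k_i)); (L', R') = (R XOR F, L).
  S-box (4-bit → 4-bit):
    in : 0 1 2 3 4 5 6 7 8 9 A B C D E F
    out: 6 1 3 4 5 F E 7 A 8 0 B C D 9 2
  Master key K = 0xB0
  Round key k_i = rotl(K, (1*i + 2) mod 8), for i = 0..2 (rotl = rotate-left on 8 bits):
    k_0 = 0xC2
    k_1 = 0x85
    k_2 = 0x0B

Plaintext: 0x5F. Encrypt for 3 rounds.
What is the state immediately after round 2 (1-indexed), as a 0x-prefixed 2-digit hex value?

s_0 = plaintext = 0x5F
s_1 = Round(s_0, k_0) = 0xF8
s_2 = Round(s_1, k_1) = 0x82
s_3 = Round(s_2, k_2) = 0x20

0x82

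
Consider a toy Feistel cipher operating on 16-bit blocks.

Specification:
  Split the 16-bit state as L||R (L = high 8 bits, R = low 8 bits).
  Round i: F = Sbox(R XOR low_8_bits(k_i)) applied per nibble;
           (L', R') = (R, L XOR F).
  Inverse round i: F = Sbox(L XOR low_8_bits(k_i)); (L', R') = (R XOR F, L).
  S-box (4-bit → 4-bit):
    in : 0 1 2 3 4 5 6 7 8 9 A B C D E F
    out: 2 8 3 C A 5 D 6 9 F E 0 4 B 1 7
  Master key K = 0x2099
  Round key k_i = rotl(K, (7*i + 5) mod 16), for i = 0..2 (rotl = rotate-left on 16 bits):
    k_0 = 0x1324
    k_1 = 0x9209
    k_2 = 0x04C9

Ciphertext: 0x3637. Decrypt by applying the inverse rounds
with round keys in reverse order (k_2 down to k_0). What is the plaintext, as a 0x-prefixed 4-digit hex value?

0x4B99

s_0 = ciphertext = 0x3637
s_1 = InvRound(s_0, k_2) = 0x4036
s_2 = InvRound(s_1, k_1) = 0x9940
s_3 = InvRound(s_2, k_0) = 0x4B99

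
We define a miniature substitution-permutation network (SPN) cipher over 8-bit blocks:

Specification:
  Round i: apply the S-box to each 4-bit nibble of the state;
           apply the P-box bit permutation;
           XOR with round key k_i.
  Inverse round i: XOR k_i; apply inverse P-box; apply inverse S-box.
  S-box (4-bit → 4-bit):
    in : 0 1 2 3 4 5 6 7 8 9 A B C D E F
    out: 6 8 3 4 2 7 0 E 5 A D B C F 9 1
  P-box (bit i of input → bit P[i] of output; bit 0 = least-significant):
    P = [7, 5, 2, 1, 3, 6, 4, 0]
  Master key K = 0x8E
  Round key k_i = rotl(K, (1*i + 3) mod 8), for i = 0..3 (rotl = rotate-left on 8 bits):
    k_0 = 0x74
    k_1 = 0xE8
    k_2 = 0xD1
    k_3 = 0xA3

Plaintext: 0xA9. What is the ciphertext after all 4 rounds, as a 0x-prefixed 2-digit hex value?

s_0 = plaintext = 0xA9
s_1 = Round(s_0, k_0) = 0x4F
s_2 = Round(s_1, k_1) = 0x28
s_3 = Round(s_2, k_2) = 0x1D
s_4 = Round(s_3, k_3) = 0x04

0x04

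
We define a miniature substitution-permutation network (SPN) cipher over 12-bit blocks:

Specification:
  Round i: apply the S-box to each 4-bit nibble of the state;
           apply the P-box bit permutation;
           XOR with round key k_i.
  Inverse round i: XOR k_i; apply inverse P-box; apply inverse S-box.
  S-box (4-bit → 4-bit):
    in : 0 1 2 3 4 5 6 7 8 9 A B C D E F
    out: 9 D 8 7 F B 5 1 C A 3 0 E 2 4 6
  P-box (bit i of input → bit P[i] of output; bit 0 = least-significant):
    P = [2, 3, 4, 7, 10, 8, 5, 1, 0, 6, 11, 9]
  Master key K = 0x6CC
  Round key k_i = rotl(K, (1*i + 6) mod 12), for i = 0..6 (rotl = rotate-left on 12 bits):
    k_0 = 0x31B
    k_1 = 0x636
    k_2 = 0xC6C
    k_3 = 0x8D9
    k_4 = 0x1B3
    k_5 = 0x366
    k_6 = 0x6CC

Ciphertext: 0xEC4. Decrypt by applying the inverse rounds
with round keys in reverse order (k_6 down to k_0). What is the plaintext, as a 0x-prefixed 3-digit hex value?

s_0 = ciphertext = 0xEC4
s_1 = InvRound(s_0, k_6) = 0xEBD
s_2 = InvRound(s_1, k_5) = 0x35C
s_3 = InvRound(s_2, k_4) = 0x585
s_4 = InvRound(s_3, k_3) = 0xFA3
s_5 = InvRound(s_4, k_2) = 0x595
s_6 = InvRound(s_5, k_1) = 0x0C2
s_7 = InvRound(s_6, k_0) = 0x5DC

0x5DC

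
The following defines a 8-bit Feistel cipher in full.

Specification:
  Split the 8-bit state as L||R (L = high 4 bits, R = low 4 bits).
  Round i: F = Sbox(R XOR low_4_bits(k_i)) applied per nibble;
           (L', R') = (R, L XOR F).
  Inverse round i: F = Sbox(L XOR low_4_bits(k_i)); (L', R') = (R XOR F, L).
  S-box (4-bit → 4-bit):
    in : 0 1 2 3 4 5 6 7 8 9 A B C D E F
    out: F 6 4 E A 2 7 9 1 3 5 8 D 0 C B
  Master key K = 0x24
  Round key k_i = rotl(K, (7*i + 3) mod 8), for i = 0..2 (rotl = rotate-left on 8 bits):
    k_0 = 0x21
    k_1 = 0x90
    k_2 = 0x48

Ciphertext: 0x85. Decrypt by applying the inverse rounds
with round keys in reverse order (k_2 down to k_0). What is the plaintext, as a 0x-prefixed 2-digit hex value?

s_0 = ciphertext = 0x85
s_1 = InvRound(s_0, k_2) = 0xA8
s_2 = InvRound(s_1, k_1) = 0xDA
s_3 = InvRound(s_2, k_0) = 0x7D

0x7D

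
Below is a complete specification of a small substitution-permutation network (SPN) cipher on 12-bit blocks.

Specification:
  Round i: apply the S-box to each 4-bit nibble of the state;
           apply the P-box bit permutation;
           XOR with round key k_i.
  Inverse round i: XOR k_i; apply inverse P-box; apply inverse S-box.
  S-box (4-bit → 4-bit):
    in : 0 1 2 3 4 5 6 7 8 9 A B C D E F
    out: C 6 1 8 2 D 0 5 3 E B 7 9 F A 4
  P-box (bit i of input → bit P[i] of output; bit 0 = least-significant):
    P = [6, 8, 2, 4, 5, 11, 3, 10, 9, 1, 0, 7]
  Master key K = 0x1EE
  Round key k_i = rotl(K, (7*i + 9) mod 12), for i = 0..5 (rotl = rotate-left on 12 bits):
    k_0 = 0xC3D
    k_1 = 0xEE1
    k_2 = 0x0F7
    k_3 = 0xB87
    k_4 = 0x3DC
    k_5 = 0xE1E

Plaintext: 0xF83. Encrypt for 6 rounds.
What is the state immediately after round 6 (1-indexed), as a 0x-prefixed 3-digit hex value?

0x6C0

s_0 = plaintext = 0xF83
s_1 = Round(s_0, k_0) = 0x40C
s_2 = Round(s_1, k_1) = 0xABB
s_3 = Round(s_2, k_2) = 0xB19
s_4 = Round(s_3, k_3) = 0x098
s_5 = Round(s_4, k_4) = 0xE15
s_6 = Round(s_5, k_5) = 0x6C0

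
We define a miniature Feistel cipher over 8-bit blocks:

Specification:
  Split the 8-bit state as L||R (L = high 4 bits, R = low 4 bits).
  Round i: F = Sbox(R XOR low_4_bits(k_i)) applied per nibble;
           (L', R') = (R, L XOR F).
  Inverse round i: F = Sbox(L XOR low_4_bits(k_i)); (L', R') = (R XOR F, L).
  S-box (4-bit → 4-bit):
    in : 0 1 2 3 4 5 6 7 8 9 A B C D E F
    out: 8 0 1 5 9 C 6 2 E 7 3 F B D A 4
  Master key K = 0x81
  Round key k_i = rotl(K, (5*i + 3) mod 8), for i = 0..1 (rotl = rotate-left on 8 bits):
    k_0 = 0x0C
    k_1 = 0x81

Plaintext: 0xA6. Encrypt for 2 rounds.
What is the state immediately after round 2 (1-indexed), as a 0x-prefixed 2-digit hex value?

0x98

s_0 = plaintext = 0xA6
s_1 = Round(s_0, k_0) = 0x69
s_2 = Round(s_1, k_1) = 0x98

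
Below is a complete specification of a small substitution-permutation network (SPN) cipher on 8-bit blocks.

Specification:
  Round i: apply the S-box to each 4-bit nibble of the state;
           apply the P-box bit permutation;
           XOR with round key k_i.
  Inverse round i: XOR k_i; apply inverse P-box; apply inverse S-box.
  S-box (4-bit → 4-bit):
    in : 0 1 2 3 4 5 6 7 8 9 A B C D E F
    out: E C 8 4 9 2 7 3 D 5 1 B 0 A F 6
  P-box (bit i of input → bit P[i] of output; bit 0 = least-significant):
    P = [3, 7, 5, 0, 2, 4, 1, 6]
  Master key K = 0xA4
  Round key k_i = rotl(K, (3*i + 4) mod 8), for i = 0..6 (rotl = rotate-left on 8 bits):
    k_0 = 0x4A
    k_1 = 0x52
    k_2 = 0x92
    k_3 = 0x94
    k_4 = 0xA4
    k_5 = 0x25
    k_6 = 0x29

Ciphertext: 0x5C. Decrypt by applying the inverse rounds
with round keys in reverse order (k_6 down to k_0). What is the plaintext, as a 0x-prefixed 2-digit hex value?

0xF3

s_0 = ciphertext = 0x5C
s_1 = InvRound(s_0, k_6) = 0xB1
s_2 = InvRound(s_1, k_5) = 0x75
s_3 = InvRound(s_2, k_4) = 0xDD
s_4 = InvRound(s_3, k_3) = 0x24
s_5 = InvRound(s_4, k_2) = 0x6F
s_6 = InvRound(s_5, k_1) = 0x78
s_7 = InvRound(s_6, k_0) = 0xF3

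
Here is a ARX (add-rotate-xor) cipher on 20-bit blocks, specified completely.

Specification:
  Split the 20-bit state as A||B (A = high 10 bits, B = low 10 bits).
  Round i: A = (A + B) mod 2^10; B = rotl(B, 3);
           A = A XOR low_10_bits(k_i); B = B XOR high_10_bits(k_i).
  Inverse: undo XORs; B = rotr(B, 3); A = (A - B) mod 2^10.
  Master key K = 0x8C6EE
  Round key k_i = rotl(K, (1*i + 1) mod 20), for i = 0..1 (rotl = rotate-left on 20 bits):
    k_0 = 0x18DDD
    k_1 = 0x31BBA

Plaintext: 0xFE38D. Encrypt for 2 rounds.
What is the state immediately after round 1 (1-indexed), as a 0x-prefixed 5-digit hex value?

s_0 = plaintext = 0xFE38D
s_1 = Round(s_0, k_0) = 0x9600C
s_2 = Round(s_1, k_1) = 0x778A6

0x9600C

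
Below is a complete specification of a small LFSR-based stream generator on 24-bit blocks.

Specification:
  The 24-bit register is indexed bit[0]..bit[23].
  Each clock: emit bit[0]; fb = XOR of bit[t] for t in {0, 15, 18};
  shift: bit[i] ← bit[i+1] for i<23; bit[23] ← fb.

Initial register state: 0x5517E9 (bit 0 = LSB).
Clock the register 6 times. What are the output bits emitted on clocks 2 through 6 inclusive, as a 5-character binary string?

reg_0 = 0x5517E9
clock 1: out=1, reg = 0x2A8BF4
clock 2: out=0, reg = 0x9545FA
clock 3: out=0, reg = 0xCAA2FD
clock 4: out=1, reg = 0x65517E
clock 5: out=0, reg = 0xB2A8BF
clock 6: out=1, reg = 0x59545F

00101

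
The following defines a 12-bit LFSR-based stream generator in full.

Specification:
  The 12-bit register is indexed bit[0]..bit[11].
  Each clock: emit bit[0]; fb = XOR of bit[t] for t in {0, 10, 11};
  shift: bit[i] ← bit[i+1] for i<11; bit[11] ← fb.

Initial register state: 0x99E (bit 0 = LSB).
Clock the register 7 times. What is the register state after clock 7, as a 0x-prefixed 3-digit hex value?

reg_0 = 0x99E
clock 1: out=0, reg = 0xCCF
clock 2: out=1, reg = 0xE67
clock 3: out=1, reg = 0xF33
clock 4: out=1, reg = 0xF99
clock 5: out=1, reg = 0xFCC
clock 6: out=0, reg = 0x7E6
clock 7: out=0, reg = 0xBF3

0xBF3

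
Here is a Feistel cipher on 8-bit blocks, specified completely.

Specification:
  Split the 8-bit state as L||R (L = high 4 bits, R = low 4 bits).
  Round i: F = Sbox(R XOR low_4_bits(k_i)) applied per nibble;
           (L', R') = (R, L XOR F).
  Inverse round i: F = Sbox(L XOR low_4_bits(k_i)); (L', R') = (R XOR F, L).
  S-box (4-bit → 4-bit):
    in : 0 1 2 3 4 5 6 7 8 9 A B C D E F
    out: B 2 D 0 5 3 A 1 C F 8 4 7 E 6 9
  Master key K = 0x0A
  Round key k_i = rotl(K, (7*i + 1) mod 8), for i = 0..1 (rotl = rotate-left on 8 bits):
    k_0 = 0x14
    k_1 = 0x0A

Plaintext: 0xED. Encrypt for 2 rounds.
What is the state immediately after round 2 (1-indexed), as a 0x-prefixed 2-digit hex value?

0x19

s_0 = plaintext = 0xED
s_1 = Round(s_0, k_0) = 0xD1
s_2 = Round(s_1, k_1) = 0x19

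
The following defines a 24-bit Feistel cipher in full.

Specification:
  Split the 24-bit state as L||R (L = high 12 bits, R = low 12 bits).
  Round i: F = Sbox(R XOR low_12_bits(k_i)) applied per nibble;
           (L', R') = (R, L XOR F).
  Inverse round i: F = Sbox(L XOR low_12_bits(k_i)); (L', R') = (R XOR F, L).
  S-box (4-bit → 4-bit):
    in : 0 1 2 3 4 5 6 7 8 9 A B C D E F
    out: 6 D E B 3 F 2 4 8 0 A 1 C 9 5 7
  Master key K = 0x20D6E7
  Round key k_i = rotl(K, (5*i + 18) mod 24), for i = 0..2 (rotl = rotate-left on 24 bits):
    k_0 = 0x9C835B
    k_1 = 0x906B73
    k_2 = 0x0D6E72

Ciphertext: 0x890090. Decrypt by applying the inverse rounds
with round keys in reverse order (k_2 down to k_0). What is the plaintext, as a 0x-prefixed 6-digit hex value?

0x350889

s_0 = ciphertext = 0x890090
s_1 = InvRound(s_0, k_2) = 0x2CE890
s_2 = InvRound(s_1, k_1) = 0x8892CE
s_3 = InvRound(s_2, k_0) = 0x350889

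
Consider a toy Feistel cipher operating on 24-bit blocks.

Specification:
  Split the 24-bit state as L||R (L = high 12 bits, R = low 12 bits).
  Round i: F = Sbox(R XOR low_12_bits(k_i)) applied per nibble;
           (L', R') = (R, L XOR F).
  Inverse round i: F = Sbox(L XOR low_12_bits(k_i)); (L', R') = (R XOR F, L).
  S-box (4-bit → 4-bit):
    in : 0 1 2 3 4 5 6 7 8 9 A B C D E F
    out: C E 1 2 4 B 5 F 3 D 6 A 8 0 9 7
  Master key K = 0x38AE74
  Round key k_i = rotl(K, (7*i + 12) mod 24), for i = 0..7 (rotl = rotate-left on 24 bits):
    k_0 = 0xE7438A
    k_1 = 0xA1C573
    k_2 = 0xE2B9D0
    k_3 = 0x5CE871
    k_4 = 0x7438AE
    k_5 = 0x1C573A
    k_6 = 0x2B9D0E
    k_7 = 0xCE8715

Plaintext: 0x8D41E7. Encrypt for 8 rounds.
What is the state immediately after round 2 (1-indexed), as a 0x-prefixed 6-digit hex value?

s_0 = plaintext = 0x8D41E7
s_1 = Round(s_0, k_0) = 0x1E7984
s_2 = Round(s_1, k_1) = 0x984998
s_3 = Round(s_2, k_2) = 0x9985C7
s_4 = Round(s_3, k_3) = 0x5C793D
s_5 = Round(s_4, k_4) = 0x93DB15
s_6 = Round(s_5, k_5) = 0xB1512A
s_7 = Round(s_6, k_6) = 0x12A301
s_8 = Round(s_7, k_7) = 0x3015CE

0x984998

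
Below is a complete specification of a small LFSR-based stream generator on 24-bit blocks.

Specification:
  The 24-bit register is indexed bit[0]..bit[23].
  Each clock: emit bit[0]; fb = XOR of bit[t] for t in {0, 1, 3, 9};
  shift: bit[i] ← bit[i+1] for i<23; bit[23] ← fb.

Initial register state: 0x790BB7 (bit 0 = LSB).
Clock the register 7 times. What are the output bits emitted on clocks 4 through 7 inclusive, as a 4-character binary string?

reg_0 = 0x790BB7
clock 1: out=1, reg = 0xBC85DB
clock 2: out=1, reg = 0xDE42ED
clock 3: out=1, reg = 0xEF2176
clock 4: out=0, reg = 0xF790BB
clock 5: out=1, reg = 0xFBC85D
clock 6: out=1, reg = 0x7DE42E
clock 7: out=0, reg = 0x3EF217

0110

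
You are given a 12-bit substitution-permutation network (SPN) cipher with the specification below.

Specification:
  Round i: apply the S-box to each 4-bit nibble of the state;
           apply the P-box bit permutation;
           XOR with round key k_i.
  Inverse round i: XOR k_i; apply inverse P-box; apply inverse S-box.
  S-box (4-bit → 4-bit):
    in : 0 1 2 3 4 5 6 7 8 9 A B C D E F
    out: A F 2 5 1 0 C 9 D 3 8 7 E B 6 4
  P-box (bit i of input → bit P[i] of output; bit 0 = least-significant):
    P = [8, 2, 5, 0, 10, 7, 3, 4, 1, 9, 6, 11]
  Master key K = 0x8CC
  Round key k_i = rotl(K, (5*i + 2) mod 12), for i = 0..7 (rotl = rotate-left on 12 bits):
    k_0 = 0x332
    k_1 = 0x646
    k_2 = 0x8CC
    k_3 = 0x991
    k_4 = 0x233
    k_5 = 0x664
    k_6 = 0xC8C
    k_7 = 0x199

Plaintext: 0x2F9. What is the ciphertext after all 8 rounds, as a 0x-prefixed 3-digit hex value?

0x612

s_0 = plaintext = 0x2F9
s_1 = Round(s_0, k_0) = 0x03E
s_2 = Round(s_1, k_1) = 0x86A
s_3 = Round(s_2, k_2) = 0x097
s_4 = Round(s_3, k_3) = 0x610
s_5 = Round(s_4, k_4) = 0xEEE
s_6 = Round(s_5, k_5) = 0x488
s_7 = Round(s_6, k_6) = 0x9B7
s_8 = Round(s_7, k_7) = 0x612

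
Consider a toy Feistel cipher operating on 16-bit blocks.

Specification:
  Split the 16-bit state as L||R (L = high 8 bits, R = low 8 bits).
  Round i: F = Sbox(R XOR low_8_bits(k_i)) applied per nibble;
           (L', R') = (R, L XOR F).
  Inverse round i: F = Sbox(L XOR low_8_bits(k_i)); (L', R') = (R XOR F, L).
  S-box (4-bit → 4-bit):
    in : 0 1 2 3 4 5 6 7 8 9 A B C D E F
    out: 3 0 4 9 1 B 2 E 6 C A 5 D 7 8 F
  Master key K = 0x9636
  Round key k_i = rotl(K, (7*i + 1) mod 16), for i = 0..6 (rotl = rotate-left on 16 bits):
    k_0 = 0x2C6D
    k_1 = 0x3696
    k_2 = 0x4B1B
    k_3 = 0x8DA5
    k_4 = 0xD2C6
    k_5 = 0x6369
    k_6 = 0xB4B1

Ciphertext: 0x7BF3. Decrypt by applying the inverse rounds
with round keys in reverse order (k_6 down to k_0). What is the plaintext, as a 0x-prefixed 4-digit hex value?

0x5240

s_0 = ciphertext = 0x7BF3
s_1 = InvRound(s_0, k_6) = 0x297B
s_2 = InvRound(s_1, k_5) = 0x6829
s_3 = InvRound(s_2, k_4) = 0x8168
s_4 = InvRound(s_3, k_3) = 0x2981
s_5 = InvRound(s_4, k_2) = 0x1529
s_6 = InvRound(s_5, k_1) = 0x4015
s_7 = InvRound(s_6, k_0) = 0x5240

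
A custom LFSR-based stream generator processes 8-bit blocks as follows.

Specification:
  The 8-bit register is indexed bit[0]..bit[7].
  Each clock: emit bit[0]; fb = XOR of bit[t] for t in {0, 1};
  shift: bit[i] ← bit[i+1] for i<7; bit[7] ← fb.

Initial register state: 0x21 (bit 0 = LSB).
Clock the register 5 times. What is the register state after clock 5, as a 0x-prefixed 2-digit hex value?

0x89

reg_0 = 0x21
clock 1: out=1, reg = 0x90
clock 2: out=0, reg = 0x48
clock 3: out=0, reg = 0x24
clock 4: out=0, reg = 0x12
clock 5: out=0, reg = 0x89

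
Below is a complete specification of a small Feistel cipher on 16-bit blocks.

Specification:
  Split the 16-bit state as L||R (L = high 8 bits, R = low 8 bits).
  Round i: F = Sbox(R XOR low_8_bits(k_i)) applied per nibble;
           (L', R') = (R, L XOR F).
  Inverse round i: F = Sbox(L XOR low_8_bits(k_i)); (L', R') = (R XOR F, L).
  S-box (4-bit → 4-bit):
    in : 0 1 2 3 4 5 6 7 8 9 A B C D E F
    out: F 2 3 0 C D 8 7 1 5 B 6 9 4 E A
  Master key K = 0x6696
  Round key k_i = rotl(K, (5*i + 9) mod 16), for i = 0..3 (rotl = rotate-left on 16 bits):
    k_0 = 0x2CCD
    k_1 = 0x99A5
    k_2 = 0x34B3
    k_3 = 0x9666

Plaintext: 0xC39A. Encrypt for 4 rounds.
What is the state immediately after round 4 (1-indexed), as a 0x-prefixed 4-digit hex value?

s_0 = plaintext = 0xC39A
s_1 = Round(s_0, k_0) = 0x9A14
s_2 = Round(s_1, k_1) = 0x14F8
s_3 = Round(s_2, k_2) = 0xF8D2
s_4 = Round(s_3, k_3) = 0xD294

0xD294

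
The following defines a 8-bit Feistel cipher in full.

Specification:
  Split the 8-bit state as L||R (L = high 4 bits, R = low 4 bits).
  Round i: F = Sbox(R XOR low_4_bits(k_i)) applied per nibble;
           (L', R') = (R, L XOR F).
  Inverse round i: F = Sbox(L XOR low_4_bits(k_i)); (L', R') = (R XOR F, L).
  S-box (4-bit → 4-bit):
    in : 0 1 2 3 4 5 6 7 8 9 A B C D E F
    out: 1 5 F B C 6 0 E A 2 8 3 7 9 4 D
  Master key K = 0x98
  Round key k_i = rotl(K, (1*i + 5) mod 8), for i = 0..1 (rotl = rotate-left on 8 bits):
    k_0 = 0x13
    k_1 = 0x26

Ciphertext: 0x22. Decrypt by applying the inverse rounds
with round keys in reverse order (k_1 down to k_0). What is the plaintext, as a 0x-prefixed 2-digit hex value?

0xBE

s_0 = ciphertext = 0x22
s_1 = InvRound(s_0, k_1) = 0xE2
s_2 = InvRound(s_1, k_0) = 0xBE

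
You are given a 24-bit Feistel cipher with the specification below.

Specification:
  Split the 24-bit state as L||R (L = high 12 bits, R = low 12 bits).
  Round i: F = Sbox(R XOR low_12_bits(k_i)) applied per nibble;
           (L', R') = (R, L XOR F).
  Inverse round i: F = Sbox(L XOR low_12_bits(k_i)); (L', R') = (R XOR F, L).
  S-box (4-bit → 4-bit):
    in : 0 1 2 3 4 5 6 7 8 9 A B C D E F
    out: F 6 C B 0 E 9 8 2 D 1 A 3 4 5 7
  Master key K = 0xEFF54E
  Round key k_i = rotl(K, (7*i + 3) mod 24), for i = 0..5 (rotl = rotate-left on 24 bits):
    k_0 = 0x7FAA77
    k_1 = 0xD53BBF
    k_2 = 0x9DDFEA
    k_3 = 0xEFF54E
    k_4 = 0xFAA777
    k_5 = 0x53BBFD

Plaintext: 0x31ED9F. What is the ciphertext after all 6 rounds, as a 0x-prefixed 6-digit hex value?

s_0 = plaintext = 0x31ED9F
s_1 = Round(s_0, k_0) = 0xD9FB4C
s_2 = Round(s_1, k_1) = 0xB4C2E4
s_3 = Round(s_2, k_2) = 0x2E4FB9
s_4 = Round(s_3, k_3) = 0xFB939C
s_5 = Round(s_4, k_4) = 0x39CFE3
s_6 = Round(s_5, k_5) = 0xFE33F9

0xFE33F9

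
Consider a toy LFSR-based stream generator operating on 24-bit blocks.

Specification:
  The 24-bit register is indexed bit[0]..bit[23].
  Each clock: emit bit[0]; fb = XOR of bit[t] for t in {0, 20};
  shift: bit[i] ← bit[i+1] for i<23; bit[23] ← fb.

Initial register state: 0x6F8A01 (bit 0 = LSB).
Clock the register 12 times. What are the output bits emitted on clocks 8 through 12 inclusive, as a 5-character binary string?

00101

reg_0 = 0x6F8A01
clock 1: out=1, reg = 0xB7C500
clock 2: out=0, reg = 0xDBE280
clock 3: out=0, reg = 0xEDF140
clock 4: out=0, reg = 0x76F8A0
clock 5: out=0, reg = 0xBB7C50
clock 6: out=0, reg = 0xDDBE28
clock 7: out=0, reg = 0xEEDF14
clock 8: out=0, reg = 0x776F8A
clock 9: out=0, reg = 0xBBB7C5
clock 10: out=1, reg = 0x5DDBE2
clock 11: out=0, reg = 0xAEEDF1
clock 12: out=1, reg = 0xD776F8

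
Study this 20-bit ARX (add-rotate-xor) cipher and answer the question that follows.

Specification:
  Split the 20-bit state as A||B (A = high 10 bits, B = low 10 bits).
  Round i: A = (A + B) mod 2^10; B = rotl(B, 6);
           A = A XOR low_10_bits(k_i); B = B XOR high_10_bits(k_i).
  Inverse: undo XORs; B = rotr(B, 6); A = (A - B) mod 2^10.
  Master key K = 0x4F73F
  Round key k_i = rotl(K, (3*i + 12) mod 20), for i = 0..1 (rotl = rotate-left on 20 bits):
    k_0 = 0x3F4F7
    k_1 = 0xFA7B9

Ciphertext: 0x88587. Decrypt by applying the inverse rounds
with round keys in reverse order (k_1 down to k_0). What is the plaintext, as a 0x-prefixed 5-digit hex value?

s_0 = ciphertext = 0x88587
s_1 = InvRound(s_0, k_1) = 0xABEE9
s_2 = InvRound(s_1, k_0) = 0x44148

0x44148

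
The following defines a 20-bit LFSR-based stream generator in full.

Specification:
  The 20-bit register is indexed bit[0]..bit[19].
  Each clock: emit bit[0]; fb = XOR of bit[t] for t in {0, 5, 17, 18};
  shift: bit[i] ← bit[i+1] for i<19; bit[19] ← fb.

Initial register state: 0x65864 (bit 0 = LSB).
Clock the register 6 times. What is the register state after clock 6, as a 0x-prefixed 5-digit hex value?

reg_0 = 0x65864
clock 1: out=0, reg = 0xB2C32
clock 2: out=0, reg = 0x59619
clock 3: out=1, reg = 0x2CB0C
clock 4: out=0, reg = 0x96586
clock 5: out=0, reg = 0x4B2C3
clock 6: out=1, reg = 0x25961

0x25961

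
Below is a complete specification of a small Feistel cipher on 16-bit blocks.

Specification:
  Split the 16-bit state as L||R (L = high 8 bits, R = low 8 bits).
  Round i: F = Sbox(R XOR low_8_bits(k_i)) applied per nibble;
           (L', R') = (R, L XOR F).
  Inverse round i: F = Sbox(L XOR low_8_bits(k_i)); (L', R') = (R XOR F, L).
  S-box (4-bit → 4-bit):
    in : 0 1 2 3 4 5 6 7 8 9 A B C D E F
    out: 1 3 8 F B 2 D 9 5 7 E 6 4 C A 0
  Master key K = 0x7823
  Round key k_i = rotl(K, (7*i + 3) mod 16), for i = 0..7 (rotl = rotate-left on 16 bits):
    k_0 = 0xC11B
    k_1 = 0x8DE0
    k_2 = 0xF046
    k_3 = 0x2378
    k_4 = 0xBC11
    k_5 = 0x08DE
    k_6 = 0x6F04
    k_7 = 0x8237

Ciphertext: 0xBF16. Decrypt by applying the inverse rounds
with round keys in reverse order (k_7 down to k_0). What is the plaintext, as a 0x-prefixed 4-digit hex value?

0x5BBA

s_0 = ciphertext = 0xBF16
s_1 = InvRound(s_0, k_7) = 0x43BF
s_2 = InvRound(s_1, k_6) = 0x0643
s_3 = InvRound(s_2, k_5) = 0x8606
s_4 = InvRound(s_3, k_4) = 0x7F86
s_5 = InvRound(s_4, k_3) = 0x9F7F
s_6 = InvRound(s_5, k_2) = 0xB89F
s_7 = InvRound(s_6, k_1) = 0xBAB8
s_8 = InvRound(s_7, k_0) = 0x5BBA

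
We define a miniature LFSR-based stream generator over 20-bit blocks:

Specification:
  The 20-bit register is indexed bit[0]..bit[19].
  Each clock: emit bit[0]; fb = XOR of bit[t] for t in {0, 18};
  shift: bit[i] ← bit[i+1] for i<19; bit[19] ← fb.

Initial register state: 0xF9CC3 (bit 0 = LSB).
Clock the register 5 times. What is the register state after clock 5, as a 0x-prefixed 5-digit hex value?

0x07CE6

reg_0 = 0xF9CC3
clock 1: out=1, reg = 0x7CE61
clock 2: out=1, reg = 0x3E730
clock 3: out=0, reg = 0x1F398
clock 4: out=0, reg = 0x0F9CC
clock 5: out=0, reg = 0x07CE6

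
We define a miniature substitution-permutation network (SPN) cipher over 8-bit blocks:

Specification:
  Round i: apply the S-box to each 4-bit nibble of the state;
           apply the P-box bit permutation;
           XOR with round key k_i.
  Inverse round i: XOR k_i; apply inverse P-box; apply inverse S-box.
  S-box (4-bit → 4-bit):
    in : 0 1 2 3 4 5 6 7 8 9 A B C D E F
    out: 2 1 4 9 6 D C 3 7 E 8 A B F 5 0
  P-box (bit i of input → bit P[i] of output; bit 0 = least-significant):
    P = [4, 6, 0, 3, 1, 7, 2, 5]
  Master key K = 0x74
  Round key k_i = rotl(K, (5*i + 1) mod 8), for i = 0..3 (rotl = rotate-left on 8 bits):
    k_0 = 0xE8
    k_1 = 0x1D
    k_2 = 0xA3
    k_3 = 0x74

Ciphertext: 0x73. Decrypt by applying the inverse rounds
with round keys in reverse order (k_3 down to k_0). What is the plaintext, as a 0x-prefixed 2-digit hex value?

s_0 = ciphertext = 0x73
s_1 = InvRound(s_0, k_3) = 0xE2
s_2 = InvRound(s_1, k_2) = 0xF4
s_3 = InvRound(s_2, k_1) = 0xB9
s_4 = InvRound(s_3, k_0) = 0xF8

0xF8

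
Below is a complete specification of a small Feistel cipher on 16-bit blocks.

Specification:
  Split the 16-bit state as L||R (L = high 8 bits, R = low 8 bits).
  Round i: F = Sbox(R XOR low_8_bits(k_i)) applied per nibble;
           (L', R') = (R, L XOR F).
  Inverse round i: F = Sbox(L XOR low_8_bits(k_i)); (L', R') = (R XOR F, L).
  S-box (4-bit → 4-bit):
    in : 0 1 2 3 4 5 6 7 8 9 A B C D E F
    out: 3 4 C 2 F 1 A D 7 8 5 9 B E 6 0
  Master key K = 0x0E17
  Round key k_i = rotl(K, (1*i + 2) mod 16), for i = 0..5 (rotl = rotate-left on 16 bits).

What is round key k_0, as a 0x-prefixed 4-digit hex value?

K = 0x0E17
k_0 = rotl(K, (1*0+2) mod 16) = rotl(K, 2) = 0x385C

0x385C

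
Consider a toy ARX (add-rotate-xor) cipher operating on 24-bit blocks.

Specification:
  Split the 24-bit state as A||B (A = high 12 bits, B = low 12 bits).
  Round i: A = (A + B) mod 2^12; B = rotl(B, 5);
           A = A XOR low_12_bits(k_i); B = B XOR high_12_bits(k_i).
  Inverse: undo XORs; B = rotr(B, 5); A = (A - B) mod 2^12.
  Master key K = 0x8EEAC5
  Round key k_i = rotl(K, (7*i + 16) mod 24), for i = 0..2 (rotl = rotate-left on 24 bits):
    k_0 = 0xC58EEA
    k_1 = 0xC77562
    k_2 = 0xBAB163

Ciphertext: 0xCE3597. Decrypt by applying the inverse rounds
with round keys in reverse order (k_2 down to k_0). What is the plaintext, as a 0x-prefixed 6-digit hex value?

s_0 = ciphertext = 0xCE3597
s_1 = InvRound(s_0, k_2) = 0xF0FE71
s_2 = InvRound(s_1, k_1) = 0x75D310
s_3 = InvRound(s_2, k_0) = 0x53D47A

0x53D47A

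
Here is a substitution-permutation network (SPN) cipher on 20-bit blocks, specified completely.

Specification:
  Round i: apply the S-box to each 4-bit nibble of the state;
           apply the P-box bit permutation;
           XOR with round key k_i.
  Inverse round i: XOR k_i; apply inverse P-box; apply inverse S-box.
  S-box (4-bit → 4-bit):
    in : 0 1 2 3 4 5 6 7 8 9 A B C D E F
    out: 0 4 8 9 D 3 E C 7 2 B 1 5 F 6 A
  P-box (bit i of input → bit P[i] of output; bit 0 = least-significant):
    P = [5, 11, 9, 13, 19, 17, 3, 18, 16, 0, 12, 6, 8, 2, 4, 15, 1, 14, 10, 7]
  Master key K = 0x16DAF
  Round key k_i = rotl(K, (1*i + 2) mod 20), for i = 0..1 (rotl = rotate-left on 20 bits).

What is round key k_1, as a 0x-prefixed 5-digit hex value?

0xB6D78

K = 0x16DAF
k_0 = rotl(K, (1*0+2) mod 20) = rotl(K, 2) = 0x5B6BC
k_1 = rotl(K, (1*1+2) mod 20) = rotl(K, 3) = 0xB6D78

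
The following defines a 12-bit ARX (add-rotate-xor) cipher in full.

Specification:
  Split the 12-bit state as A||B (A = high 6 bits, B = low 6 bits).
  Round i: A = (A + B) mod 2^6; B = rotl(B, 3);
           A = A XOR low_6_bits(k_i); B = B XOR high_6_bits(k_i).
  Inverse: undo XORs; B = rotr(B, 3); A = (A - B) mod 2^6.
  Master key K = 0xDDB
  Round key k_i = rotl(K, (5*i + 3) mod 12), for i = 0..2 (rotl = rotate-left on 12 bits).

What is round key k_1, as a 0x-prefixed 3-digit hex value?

K = 0xDDB
k_0 = rotl(K, (5*0+3) mod 12) = rotl(K, 3) = 0xEDE
k_1 = rotl(K, (5*1+3) mod 12) = rotl(K, 8) = 0xBDD

0xBDD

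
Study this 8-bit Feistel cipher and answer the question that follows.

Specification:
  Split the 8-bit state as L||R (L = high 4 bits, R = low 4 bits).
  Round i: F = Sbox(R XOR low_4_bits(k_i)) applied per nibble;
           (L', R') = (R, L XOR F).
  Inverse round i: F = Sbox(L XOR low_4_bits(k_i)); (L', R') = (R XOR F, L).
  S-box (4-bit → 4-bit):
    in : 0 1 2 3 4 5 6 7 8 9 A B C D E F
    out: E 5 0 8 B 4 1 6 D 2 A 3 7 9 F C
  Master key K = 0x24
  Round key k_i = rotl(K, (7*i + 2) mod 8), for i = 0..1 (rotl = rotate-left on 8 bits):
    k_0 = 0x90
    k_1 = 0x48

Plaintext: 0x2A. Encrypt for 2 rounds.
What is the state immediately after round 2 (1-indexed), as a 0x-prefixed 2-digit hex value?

s_0 = plaintext = 0x2A
s_1 = Round(s_0, k_0) = 0xA8
s_2 = Round(s_1, k_1) = 0x84

0x84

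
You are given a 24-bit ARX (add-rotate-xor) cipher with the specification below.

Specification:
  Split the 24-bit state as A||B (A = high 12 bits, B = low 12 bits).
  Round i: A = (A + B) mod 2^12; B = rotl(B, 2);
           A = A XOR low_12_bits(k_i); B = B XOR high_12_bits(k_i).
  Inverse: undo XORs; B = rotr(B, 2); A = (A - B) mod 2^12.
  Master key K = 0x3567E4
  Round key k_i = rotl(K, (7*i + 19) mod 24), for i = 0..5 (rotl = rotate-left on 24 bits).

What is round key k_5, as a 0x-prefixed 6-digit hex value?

0x59F90D

K = 0x3567E4
k_0 = rotl(K, (7*0+19) mod 24) = rotl(K, 19) = 0x21AB3F
k_1 = rotl(K, (7*1+19) mod 24) = rotl(K, 2) = 0xD59F90
k_2 = rotl(K, (7*2+19) mod 24) = rotl(K, 9) = 0xCFC86A
k_3 = rotl(K, (7*3+19) mod 24) = rotl(K, 16) = 0xE43567
k_4 = rotl(K, (7*4+19) mod 24) = rotl(K, 23) = 0x1AB3F2
k_5 = rotl(K, (7*5+19) mod 24) = rotl(K, 6) = 0x59F90D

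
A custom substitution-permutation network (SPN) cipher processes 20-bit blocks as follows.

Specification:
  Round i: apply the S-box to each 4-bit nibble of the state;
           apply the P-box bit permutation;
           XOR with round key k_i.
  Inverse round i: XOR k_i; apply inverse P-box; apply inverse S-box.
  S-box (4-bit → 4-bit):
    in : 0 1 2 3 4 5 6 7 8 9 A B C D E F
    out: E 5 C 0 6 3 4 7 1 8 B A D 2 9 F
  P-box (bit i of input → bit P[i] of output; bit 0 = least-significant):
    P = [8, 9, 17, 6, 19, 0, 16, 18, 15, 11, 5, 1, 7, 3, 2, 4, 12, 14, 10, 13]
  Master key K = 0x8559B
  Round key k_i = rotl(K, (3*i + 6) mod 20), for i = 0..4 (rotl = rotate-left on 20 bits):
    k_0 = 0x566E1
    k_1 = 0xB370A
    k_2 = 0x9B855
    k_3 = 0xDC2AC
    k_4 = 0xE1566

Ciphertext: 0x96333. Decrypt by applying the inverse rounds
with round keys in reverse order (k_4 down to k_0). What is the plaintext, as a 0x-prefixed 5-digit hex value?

s_0 = ciphertext = 0x96333
s_1 = InvRound(s_0, k_4) = 0xF2300
s_2 = InvRound(s_1, k_3) = 0xB7131
s_3 = InvRound(s_2, k_2) = 0xD673C
s_4 = InvRound(s_3, k_1) = 0x52296
s_5 = InvRound(s_4, k_0) = 0x422D9

0x422D9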